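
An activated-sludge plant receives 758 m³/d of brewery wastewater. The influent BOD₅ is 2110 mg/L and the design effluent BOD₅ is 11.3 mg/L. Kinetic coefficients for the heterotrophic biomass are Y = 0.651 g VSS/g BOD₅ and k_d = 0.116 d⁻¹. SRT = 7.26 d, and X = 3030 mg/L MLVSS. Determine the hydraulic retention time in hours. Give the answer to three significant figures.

τ ≈ 42.6 h

From the SRT design equation V = Y Q (S₀−S) θ_c / [X (1 + k_d θ_c)] = 0.651 × 758 × (2110 − 11.3) × 7.26 / [3030 × (1 + 0.116 × 7.26)] = 7.52×10^6 / 5582 = 1347 m³.
HRT = V/Q = 1347 m³ / 758 m³·d⁻¹ = 1.777 d × 24 = 42.65 h.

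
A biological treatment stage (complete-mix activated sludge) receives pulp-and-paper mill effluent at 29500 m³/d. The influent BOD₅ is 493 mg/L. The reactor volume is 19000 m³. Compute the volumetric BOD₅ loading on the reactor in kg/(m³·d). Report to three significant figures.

L_v ≈ 0.765 kg BOD₅/(m³·d)

Applied BOD₅ load per unit volume = Q·S₀/V = (29500 × 493/1000)/19000 = 0.7654 kg BOD₅·m⁻³·d⁻¹.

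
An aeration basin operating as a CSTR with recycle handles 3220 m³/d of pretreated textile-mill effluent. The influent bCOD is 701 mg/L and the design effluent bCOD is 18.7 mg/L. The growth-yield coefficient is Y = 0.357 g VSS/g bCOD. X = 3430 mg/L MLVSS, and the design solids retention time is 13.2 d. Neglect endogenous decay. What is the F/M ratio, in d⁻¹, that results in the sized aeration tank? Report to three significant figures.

F/M ≈ 0.218 d⁻¹

Biomass mass balance (decay neglected): V·X = Y·Q·(S₀ − S)·θ_c, so V = 0.357 × 3220 × (701 − 18.7) × 13.2 / 3430 = 3018 m³.
F/M = applied load / biomass = Q·S₀/(V·X) = 3220 × 701 / (3018 × 3430) = 0.2180 d⁻¹.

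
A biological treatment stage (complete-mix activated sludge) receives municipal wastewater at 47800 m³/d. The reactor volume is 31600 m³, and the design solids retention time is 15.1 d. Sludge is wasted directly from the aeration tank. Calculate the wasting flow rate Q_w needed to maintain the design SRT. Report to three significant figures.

Q_w ≈ 2090 m³/d

With mixed-liquor wasting, θ_c = V/Q_w, so Q_w = V/θ_c = 31600/15.1 = 2093 m³/d.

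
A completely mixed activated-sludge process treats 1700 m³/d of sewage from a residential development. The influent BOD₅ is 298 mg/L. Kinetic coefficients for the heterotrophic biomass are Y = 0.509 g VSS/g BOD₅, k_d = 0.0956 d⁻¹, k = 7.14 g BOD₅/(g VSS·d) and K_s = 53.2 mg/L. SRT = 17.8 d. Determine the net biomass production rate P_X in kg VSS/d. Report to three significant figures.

From the Monod/SRT balance for a CMAS, S = K_s·(1+k_d θ_c)/[θ_c·(Y k − k_d) − 1] = 53.2 × (1 + 0.0956 × 17.8) / [17.8 × (0.509 × 7.14 − 0.0956) − 1] = 143.7 / 61.99 = 2.319 mg/L.
The observed yield is Y_obs = Y/(1 + k_d·θ_c) = 0.509 / (1 + 0.0956 × 17.8) = 0.509 / 2.702 = 0.1884 g VSS per g BOD₅ removed.
Substrate removed = Q·(S₀ − S) = 1700 m³/d × (298 − 2.32) g/m³ = 5.03×10^5 g/d = 502.7 kg/d.
Net biomass production P_X = Y_obs × Q·(S₀ − S) = 0.1884 × 502.7 = 94.70 kg VSS/d.

P_X ≈ 94.7 kg VSS/d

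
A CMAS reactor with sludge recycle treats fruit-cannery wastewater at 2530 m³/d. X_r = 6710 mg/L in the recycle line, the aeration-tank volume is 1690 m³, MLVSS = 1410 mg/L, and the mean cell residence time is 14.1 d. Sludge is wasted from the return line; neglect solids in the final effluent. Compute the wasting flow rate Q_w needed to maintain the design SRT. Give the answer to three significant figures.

Q_w ≈ 25.2 m³/d

Wasting from the return line (neglecting effluent solids): Q_w = V·X / (θ_c·X_r) = 1690 × 1410 / (14.1 × 6710) = 25.19 m³/d.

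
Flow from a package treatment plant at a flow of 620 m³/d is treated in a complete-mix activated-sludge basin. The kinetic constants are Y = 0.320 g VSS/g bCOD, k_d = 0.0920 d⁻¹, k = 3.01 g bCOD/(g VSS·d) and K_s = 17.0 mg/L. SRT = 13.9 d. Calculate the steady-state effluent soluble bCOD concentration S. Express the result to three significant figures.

For a completely mixed reactor with recycle the Lawrence–McCarty relation gives S = K_s·(1 + k_d·θ_c) / [θ_c·(Y·k − k_d) − 1] = 17.0 × (1 + 0.0920 × 13.9) / [13.9 × (0.320 × 3.01 − 0.0920) − 1] = 38.74 / 11.11 = 3.487 mg/L.

S ≈ 3.49 mg/L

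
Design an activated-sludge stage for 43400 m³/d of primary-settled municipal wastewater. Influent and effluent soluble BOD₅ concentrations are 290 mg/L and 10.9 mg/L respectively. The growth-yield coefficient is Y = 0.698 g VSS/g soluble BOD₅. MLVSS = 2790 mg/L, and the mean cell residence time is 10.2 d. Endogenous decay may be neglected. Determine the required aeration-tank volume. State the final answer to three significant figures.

Biomass mass balance (decay neglected): V·X = Y·Q·(S₀ − S)·θ_c, so V = 0.698 × 43400 × (290 − 10.9) × 10.2 / 2790 = 30910 m³.

V ≈ 30900 m³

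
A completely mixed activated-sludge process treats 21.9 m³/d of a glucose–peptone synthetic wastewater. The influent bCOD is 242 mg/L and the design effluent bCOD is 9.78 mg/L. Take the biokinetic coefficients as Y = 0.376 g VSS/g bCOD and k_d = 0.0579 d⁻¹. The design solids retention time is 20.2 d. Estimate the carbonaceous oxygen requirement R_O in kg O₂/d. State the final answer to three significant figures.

R_O ≈ 3.83 kg O₂/d

Y_obs = Y / (1 + k_d θ_c) = 0.376 / (1 + 0.0579 × 20.2) = 0.376 / 2.170 = 0.1733.
Substrate removed = Q·(S₀ − S) = 21.9 m³/d × (242 − 9.78) g/m³ = 5.09×10^3 g/d = 5.086 kg/d.
Biomass synthesised: P_X = Y_obs × 5.086 = 0.8814 kg VSS/d.
Carbonaceous O₂ demand = substrate oxidised − cell-mass equivalent = 5.086 − 1.42 × 0.8814 = 3.834 kg O₂/d.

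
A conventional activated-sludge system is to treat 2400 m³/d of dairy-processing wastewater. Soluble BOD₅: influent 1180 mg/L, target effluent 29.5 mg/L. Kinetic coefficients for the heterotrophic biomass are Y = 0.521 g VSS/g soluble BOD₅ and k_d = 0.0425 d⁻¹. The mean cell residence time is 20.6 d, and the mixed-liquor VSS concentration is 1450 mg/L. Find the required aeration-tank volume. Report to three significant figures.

V ≈ 10900 m³

Steady-state biomass mass balance: V·X·(1 + k_d·θ_c) = Y·Q·(S₀ − S)·θ_c, so V = 0.521 × 2400 × (1180 − 29.5) × 20.6 / [1450 × (1 + 0.0425 × 20.6)] = 2.96×10^7 / 2719 = 10897 m³.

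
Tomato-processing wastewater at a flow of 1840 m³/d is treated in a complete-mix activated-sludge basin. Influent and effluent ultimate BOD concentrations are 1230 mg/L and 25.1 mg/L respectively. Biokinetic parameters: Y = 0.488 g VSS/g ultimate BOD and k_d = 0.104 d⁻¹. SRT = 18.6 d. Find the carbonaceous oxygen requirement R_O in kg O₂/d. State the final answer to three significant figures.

R_O ≈ 1690 kg O₂/d

Correct the yield for decay: Y_obs = Y/(1 + k_d θ_c) = 0.488 / (1 + 0.104 × 18.6) = 0.488 / 2.934 = 0.1663.
Q·(S₀ − S) = 1840 × (1230 − 25.1) × 10⁻³ = 2217 kg/d removed.
Net sludge production P_X = 0.1663 × 2217 = 368.7 kg VSS/d.
R_O = Q·(S₀ − S) − 1.42·P_X = 2217 − 1.42 × 368.7 = 1693 kg O₂/d.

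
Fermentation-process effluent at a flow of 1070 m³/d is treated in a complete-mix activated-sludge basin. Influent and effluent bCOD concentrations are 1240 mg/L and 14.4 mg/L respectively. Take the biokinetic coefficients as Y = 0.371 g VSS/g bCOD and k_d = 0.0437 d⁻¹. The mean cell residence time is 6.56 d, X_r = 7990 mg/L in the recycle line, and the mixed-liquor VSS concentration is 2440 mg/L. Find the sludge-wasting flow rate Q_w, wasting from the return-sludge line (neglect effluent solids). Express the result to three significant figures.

Q_w ≈ 47.3 m³/d

Rearranging the biomass balance for a CMAS with decay, V = Y·Q·ΔS·θ_c / [X·(1+k_d θ_c)] = 0.371 × 1070 × (1240 − 14.4) × 6.56 / [2440 × (1 + 0.0437 × 6.56)] = 3.19×10^6 / 3139 = 1017 m³.
θ_c = V·X/(Q_w·X_r) when wasting from the recycle, so Q_w = V·X/(θ_c·X_r) = 1017 × 2440 / (6.56 × 7990) = 47.33 m³/d.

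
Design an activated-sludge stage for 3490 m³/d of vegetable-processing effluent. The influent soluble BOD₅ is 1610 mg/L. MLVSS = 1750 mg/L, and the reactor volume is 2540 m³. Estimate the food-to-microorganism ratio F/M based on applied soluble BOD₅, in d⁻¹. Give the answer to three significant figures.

F/M ≈ 1.26 d⁻¹

Food-to-microorganism ratio F/M = Q S₀ / (V X) = 3490 × 1610 / (2540 × 1750) = 1.264 d⁻¹.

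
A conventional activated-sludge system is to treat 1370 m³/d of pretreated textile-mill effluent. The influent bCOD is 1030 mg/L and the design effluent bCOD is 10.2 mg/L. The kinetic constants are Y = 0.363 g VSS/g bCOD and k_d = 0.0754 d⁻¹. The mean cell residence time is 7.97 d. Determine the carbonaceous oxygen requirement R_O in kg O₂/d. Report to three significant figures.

Observed yield with endogenous decay: Y_obs = Y / (1 + k_d·θ_c) = 0.363 / (1 + 0.0754 × 7.97) = 0.363 / 1.601 = 0.2267 g VSS/g bCOD.
Mass of bCOD removed per day: Q(S₀ − S) = 1370 × 1020 g/m³ = 1397 kg/d.
P_X = Y_obs·Q·(S₀ − S) = 0.2267 × 1397 = 316.8 kg VSS/d.
R_O = Q·ΔS − 1.42 P_X = 1397 − 449.8 = 947.3 kg O₂/d.

R_O ≈ 947 kg O₂/d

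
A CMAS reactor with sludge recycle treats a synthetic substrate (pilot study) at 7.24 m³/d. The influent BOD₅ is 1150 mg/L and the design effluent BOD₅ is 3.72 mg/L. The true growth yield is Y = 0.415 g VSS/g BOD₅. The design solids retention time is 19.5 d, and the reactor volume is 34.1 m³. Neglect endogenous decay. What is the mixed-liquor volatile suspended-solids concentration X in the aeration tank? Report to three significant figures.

X ≈ 1970 mg/L

From V·X = Y·Q·(S₀ − S)·θ_c (decay neglected): X = 0.415 × 7.24 × (1150 − 3.72) × 19.5 / 34.1 = 1970 mg/L.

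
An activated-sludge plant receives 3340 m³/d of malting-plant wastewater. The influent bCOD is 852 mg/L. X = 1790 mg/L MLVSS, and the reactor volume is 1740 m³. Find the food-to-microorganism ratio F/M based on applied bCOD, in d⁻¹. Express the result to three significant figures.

F/M = applied load / biomass = Q·S₀/(V·X) = 3340 × 852 / (1740 × 1790) = 0.9137 d⁻¹.

F/M ≈ 0.914 d⁻¹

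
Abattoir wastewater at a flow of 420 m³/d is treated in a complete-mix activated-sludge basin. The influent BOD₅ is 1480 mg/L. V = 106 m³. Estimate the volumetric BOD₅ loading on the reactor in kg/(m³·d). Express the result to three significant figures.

L_v ≈ 5.86 kg BOD₅/(m³·d)

Applied BOD₅ load per unit volume = Q·S₀/V = (420 × 1480/1000)/106.0 = 5.864 kg BOD₅·m⁻³·d⁻¹.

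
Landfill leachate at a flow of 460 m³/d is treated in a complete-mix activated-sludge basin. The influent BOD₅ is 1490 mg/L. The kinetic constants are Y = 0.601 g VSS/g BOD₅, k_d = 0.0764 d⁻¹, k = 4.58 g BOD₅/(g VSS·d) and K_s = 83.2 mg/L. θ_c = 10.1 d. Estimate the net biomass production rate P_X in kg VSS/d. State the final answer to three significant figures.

Effluent substrate depends only on kinetics and SRT: S = K_s(1 + k_d θ_c) / [θ_c(Yk − k_d) − 1] = 83.2 × (1 + 0.0764 × 10.1) / [10.1 × (0.601 × 4.58 − 0.0764) − 1] = 147.4 / 26.03 = 5.663 mg/L.
Observed yield with endogenous decay: Y_obs = Y / (1 + k_d·θ_c) = 0.601 / (1 + 0.0764 × 10.1) = 0.601 / 1.772 = 0.3392 g VSS/g BOD₅.
Q·(S₀ − S) = 460 × (1490 − 5.66) × 10⁻³ = 682.8 kg/d removed.
P_X = Y_obs · Q(S₀ − S) = 0.3392 × 682.8 = 231.6 kg VSS/d.

P_X ≈ 232 kg VSS/d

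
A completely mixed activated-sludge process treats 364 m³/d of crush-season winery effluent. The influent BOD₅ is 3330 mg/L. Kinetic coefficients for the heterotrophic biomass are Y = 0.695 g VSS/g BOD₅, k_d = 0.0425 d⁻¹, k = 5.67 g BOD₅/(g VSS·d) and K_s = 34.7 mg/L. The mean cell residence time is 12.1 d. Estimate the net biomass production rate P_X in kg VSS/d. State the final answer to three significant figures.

Effluent substrate depends only on kinetics and SRT: S = K_s(1 + k_d θ_c) / [θ_c(Yk − k_d) − 1] = 34.7 × (1 + 0.0425 × 12.1) / [12.1 × (0.695 × 5.67 − 0.0425) − 1] = 52.54 / 46.17 = 1.138 mg/L.
The observed yield is Y_obs = Y/(1 + k_d·θ_c) = 0.695 / (1 + 0.0425 × 12.1) = 0.695 / 1.514 = 0.4590 g VSS per g BOD₅ removed.
Mass of BOD₅ removed per day: Q(S₀ − S) = 364 × 3329 g/m³ = 1212 kg/d.
So the net sludge growth is P_X = 0.4590 × 1212 = 556.1 kg VSS/d.

P_X ≈ 556 kg VSS/d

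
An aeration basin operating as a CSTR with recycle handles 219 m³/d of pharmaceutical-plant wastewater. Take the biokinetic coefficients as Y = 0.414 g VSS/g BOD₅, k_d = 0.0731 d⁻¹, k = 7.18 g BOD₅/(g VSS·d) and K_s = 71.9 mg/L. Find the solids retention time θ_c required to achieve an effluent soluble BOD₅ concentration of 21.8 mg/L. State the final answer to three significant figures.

From 1/θ_c = Y·k·S/(K_s + S) − k_d: Y·k·S/(K_s+S) = 0.414 × 7.18 × 21.8 / (71.9 + 21.8) = 0.6916 d⁻¹.
1/θ_c = 0.6916 − 0.0731 = 0.6185 d⁻¹, so θ_c = 1.617 d.

θ_c ≈ 1.62 d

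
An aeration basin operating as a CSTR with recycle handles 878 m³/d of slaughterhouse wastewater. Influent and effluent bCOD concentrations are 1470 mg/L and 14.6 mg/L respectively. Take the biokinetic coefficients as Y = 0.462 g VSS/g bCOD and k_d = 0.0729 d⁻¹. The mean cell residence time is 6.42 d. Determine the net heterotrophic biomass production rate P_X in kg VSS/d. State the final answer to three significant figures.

Observed yield with endogenous decay: Y_obs = Y / (1 + k_d·θ_c) = 0.462 / (1 + 0.0729 × 6.42) = 0.462 / 1.468 = 0.3147 g VSS/g bCOD.
Substrate removed = Q·(S₀ − S) = 878 m³/d × (1470 − 14.6) g/m³ = 1.28×10^6 g/d = 1278 kg/d.
So the net sludge growth is P_X = 0.3147 × 1278 = 402.1 kg VSS/d.

P_X ≈ 402 kg VSS/d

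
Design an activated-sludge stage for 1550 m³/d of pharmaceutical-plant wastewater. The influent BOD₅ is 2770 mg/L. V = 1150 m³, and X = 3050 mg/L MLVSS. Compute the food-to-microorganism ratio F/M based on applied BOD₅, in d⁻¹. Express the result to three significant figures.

Food-to-microorganism ratio F/M = Q S₀ / (V X) = 1550 × 2770 / (1150 × 3050) = 1.224 d⁻¹.

F/M ≈ 1.22 d⁻¹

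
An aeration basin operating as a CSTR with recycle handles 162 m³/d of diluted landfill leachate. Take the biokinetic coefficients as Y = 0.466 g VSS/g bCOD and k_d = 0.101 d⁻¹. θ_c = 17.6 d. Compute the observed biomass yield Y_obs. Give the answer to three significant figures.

Y_obs = Y / (1 + k_d θ_c) = 0.466 / (1 + 0.101 × 17.6) = 0.466 / 2.778 = 0.1678.

Y_obs ≈ 0.168 g VSS/g bCOD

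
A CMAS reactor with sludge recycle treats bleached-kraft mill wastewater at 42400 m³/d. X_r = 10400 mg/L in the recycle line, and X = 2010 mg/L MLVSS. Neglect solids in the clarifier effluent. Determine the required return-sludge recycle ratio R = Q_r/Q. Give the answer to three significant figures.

R ≈ 0.240

Mass balance around the secondary clarifier (neglecting effluent solids): R = X / (X_r − X) = 2010 / (10400 − 2010) = 0.2396.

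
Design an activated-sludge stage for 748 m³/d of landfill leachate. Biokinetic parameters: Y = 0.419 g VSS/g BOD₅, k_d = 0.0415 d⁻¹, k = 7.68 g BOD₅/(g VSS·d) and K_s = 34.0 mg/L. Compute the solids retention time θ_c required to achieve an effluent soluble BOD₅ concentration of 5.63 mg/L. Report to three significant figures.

From 1/θ_c = Y·k·S/(K_s + S) − k_d: Y·k·S/(K_s+S) = 0.419 × 7.68 × 5.63 / (34.0 + 5.63) = 0.4572 d⁻¹.
Then 1/θ_c = μ − k_d = 0.4572 − 0.0415 = 0.4157 d⁻¹, giving θ_c = 2.406 d.

θ_c ≈ 2.41 d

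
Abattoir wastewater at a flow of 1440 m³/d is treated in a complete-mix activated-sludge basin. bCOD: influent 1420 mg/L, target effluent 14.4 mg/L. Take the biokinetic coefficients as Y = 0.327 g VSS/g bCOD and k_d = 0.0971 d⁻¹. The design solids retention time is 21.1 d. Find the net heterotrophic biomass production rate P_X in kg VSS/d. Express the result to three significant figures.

Correct the yield for decay: Y_obs = Y/(1 + k_d θ_c) = 0.327 / (1 + 0.0971 × 21.1) = 0.327 / 3.049 = 0.1073.
Q·(S₀ − S) = 1440 × (1420 − 14.4) × 10⁻³ = 2024 kg/d removed.
Biomass produced: P_X = Y_obs·Q·ΔS = 0.1073 × 2024 ≈ 217.1 kg VSS/d.

P_X ≈ 217 kg VSS/d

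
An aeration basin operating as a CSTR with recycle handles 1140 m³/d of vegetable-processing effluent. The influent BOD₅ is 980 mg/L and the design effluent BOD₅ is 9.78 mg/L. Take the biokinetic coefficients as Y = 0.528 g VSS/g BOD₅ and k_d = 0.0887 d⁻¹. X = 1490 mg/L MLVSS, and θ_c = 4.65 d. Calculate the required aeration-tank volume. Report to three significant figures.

Rearranging the biomass balance for a CMAS with decay, V = Y·Q·ΔS·θ_c / [X·(1+k_d θ_c)] = 0.528 × 1140 × (980 − 9.78) × 4.65 / [1490 × (1 + 0.0887 × 4.65)] = 2.72×10^6 / 2105 = 1290 m³.

V ≈ 1290 m³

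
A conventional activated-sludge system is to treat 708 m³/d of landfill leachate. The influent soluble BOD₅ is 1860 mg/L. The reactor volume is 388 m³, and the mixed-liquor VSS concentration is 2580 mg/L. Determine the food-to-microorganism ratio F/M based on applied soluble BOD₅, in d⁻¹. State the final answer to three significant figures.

F/M ≈ 1.32 d⁻¹

F/M = Q·S₀ / (V·X) = 708 × 1860 / (388.0 × 2580) = 1.316 g soluble BOD₅·(g VSS·d)⁻¹.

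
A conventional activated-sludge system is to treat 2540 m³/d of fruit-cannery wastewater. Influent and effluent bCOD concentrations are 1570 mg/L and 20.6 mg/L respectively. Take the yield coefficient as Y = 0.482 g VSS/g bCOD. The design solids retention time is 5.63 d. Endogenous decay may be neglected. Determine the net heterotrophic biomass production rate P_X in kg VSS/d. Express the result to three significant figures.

Since k_d ≈ 0, Y_obs = Y = 0.482 g VSS/g bCOD.
Substrate removed = Q·(S₀ − S) = 2540 m³/d × (1570 − 20.6) g/m³ = 3.94×10^6 g/d = 3935 kg/d.
P_X = Y_obs · Q(S₀ − S) = 0.4820 × 3935 = 1897 kg VSS/d.

P_X ≈ 1900 kg VSS/d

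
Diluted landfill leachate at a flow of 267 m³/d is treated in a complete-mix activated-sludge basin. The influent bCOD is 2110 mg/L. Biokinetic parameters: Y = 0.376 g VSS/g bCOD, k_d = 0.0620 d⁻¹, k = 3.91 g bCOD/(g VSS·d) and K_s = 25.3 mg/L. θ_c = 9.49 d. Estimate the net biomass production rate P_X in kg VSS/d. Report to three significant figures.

P_X ≈ 133 kg VSS/d

Effluent substrate depends only on kinetics and SRT: S = K_s(1 + k_d θ_c) / [θ_c(Yk − k_d) − 1] = 25.3 × (1 + 0.0620 × 9.49) / [9.49 × (0.376 × 3.91 − 0.0620) − 1] = 40.19 / 12.36 = 3.250 mg/L.
Observed yield with endogenous decay: Y_obs = Y / (1 + k_d·θ_c) = 0.376 / (1 + 0.0620 × 9.49) = 0.376 / 1.588 = 0.2367 g VSS/g bCOD.
Mass of bCOD removed per day: Q(S₀ − S) = 267 × 2107 g/m³ = 562.5 kg/d.
Biomass produced: P_X = Y_obs·Q·ΔS = 0.2367 × 562.5 ≈ 133.2 kg VSS/d.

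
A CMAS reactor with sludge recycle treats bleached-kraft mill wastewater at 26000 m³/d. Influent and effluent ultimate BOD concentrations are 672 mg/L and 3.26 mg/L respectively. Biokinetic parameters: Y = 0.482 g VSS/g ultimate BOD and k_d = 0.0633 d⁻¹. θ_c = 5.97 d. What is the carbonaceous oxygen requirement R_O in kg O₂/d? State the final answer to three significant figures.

Y_obs = Y / (1 + k_d θ_c) = 0.482 / (1 + 0.0633 × 5.97) = 0.482 / 1.378 = 0.3498.
Substrate removed = Q·(S₀ − S) = 26000 m³/d × (672 − 3.26) g/m³ = 1.74×10^7 g/d = 17387 kg/d.
Biomass synthesised: P_X = Y_obs × 17387 = 6082 kg VSS/d.
Carbonaceous O₂ demand = substrate oxidised − cell-mass equivalent = 17387 − 1.42 × 6082 = 8751 kg O₂/d.

R_O ≈ 8750 kg O₂/d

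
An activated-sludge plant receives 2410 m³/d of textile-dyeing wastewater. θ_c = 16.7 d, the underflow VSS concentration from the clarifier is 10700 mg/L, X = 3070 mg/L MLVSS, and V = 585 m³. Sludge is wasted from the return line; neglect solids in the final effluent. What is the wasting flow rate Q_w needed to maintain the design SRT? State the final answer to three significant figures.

Q_w ≈ 10.1 m³/d

Q_w = (V·X)/(θ_c X_r) = 585.0 × 3070 / (16.7 × 10700) = 10.05 m³/d.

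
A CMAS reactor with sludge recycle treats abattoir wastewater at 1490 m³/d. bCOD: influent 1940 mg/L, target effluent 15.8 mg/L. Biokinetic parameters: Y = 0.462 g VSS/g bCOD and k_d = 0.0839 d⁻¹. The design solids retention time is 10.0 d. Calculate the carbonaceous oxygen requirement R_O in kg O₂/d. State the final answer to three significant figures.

R_O ≈ 1840 kg O₂/d

The observed yield is Y_obs = Y/(1 + k_d·θ_c) = 0.462 / (1 + 0.0839 × 10.0) = 0.462 / 1.839 = 0.2512 g VSS per g bCOD removed.
Mass of bCOD removed per day: Q(S₀ − S) = 1490 × 1924 g/m³ = 2867 kg/d.
P_X = Y_obs·Q·(S₀ − S) = 0.2512 × 2867 = 720.3 kg VSS/d.
R_O = Q·(S₀ − S) − 1.42·P_X = 2867 − 1.42 × 720.3 = 1844 kg O₂/d.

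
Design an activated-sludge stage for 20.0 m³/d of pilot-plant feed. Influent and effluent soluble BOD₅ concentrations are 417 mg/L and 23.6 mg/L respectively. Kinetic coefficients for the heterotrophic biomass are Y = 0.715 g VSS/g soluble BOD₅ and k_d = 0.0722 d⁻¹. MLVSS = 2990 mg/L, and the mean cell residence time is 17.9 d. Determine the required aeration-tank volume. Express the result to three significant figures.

Rearranging the biomass balance for a CMAS with decay, V = Y·Q·ΔS·θ_c / [X·(1+k_d θ_c)] = 0.715 × 20.0 × (417 − 23.6) × 17.9 / [2990 × (1 + 0.0722 × 17.9)] = 1.01×10^5 / 6854 = 14.69 m³.

V ≈ 14.7 m³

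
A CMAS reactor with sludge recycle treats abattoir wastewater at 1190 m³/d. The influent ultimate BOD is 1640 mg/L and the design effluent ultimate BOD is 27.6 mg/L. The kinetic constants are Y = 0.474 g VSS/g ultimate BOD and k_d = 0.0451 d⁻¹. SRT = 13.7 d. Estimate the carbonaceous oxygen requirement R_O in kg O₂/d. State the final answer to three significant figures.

R_O ≈ 1120 kg O₂/d

Correct the yield for decay: Y_obs = Y/(1 + k_d θ_c) = 0.474 / (1 + 0.0451 × 13.7) = 0.474 / 1.618 = 0.2930.
Q·(S₀ − S) = 1190 × (1640 − 27.6) × 10⁻³ = 1919 kg/d removed.
Biomass synthesised: P_X = Y_obs × 1919 = 562.2 kg VSS/d.
Carbonaceous O₂ demand = substrate oxidised − cell-mass equivalent = 1919 − 1.42 × 562.2 = 1120 kg O₂/d.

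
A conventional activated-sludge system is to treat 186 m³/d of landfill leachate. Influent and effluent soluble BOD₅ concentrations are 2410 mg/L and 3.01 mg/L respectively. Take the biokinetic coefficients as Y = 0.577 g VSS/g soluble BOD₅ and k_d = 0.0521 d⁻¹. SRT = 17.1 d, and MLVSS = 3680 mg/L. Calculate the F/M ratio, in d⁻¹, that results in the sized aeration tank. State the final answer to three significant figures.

F/M ≈ 0.192 d⁻¹

Steady-state biomass mass balance: V·X·(1 + k_d·θ_c) = Y·Q·(S₀ − S)·θ_c, so V = 0.577 × 186 × (2410 − 3.01) × 17.1 / [3680 × (1 + 0.0521 × 17.1)] = 4.42×10^6 / 6959 = 634.8 m³.
F/M = Q·S₀ / (V·X) = 186 × 2410 / (634.8 × 3680) = 0.1919 g soluble BOD₅·(g VSS·d)⁻¹.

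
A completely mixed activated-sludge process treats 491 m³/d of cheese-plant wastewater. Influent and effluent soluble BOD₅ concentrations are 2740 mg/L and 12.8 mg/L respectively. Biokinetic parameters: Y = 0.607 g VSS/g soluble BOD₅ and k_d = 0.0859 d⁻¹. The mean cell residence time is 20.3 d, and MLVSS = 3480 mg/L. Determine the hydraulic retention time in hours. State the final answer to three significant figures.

τ ≈ 84.5 h

From the SRT design equation V = Y Q (S₀−S) θ_c / [X (1 + k_d θ_c)] = 0.607 × 491 × (2740 − 12.8) × 20.3 / [3480 × (1 + 0.0859 × 20.3)] = 1.65×10^7 / 9548 = 1728 m³.
Hydraulic retention time τ = V/Q = 1728 / 491 = 3.519 d = 84.47 h.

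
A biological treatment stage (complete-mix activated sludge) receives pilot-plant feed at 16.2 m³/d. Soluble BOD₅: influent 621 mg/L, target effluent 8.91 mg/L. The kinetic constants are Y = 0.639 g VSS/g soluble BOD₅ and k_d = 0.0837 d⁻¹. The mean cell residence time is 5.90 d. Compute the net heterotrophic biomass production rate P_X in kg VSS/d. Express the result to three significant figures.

Observed yield with endogenous decay: Y_obs = Y / (1 + k_d·θ_c) = 0.639 / (1 + 0.0837 × 5.90) = 0.639 / 1.494 = 0.4278 g VSS/g soluble BOD₅.
Q·(S₀ − S) = 16.2 × (621 − 8.91) × 10⁻³ = 9.916 kg/d removed.
P_X = Y_obs · Q(S₀ − S) = 0.4278 × 9.916 = 4.242 kg VSS/d.

P_X ≈ 4.24 kg VSS/d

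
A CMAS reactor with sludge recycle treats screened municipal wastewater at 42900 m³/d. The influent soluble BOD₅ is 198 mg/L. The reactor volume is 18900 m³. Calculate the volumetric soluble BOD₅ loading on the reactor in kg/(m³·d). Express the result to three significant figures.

L_v = Q S₀ / V = 42900 × 198 × 10⁻³ / 18900 = 0.4494 kg/(m³·d).

L_v ≈ 0.449 kg soluble BOD₅/(m³·d)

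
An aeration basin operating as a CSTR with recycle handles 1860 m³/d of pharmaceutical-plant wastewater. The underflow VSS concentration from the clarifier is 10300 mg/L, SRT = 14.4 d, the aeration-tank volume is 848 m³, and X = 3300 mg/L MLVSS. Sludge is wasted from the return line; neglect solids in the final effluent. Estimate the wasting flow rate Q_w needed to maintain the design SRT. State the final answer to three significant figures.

Q_w ≈ 18.9 m³/d

θ_c = V·X/(Q_w·X_r) when wasting from the recycle, so Q_w = V·X/(θ_c·X_r) = 848.0 × 3300 / (14.4 × 10300) = 18.87 m³/d.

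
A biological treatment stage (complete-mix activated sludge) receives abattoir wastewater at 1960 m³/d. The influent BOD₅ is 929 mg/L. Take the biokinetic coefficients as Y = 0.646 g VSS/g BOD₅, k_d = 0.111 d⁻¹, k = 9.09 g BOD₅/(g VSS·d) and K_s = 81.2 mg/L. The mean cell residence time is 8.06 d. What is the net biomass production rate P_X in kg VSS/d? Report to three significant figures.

P_X ≈ 619 kg VSS/d

Effluent substrate depends only on kinetics and SRT: S = K_s(1 + k_d θ_c) / [θ_c(Yk − k_d) − 1] = 81.2 × (1 + 0.111 × 8.06) / [8.06 × (0.646 × 9.09 − 0.111) − 1] = 153.8 / 45.43 = 3.386 mg/L.
The observed yield is Y_obs = Y/(1 + k_d·θ_c) = 0.646 / (1 + 0.111 × 8.06) = 0.646 / 1.895 = 0.3410 g VSS per g BOD₅ removed.
Q·(S₀ − S) = 1960 × (929 − 3.39) × 10⁻³ = 1814 kg/d removed.
So the net sludge growth is P_X = 0.3410 × 1814 = 618.6 kg VSS/d.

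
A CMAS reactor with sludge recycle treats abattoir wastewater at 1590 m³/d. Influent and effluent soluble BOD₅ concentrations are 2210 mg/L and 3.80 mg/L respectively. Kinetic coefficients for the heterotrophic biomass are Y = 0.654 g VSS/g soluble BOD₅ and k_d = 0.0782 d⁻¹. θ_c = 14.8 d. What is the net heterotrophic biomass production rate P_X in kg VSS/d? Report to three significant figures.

The observed yield is Y_obs = Y/(1 + k_d·θ_c) = 0.654 / (1 + 0.0782 × 14.8) = 0.654 / 2.157 = 0.3031 g VSS per g soluble BOD₅ removed.
Mass of soluble BOD₅ removed per day: Q(S₀ − S) = 1590 × 2206 g/m³ = 3508 kg/d.
Net biomass production P_X = Y_obs × Q·(S₀ − S) = 0.3031 × 3508 = 1063 kg VSS/d.

P_X ≈ 1060 kg VSS/d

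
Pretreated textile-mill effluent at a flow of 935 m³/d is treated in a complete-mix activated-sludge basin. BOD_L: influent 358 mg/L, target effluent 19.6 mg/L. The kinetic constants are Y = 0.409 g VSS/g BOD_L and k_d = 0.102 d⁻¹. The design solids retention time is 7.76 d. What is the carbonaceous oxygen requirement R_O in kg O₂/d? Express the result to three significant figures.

The observed yield is Y_obs = Y/(1 + k_d·θ_c) = 0.409 / (1 + 0.102 × 7.76) = 0.409 / 1.792 = 0.2283 g VSS per g BOD_L removed.
Mass of BOD_L removed per day: Q(S₀ − S) = 935 × 338.4 g/m³ = 316.4 kg/d.
P_X = Y_obs·Q·(S₀ − S) = 0.2283 × 316.4 = 72.23 kg VSS/d.
R_O = Q·(S₀ − S) − 1.42·P_X = 316.4 − 1.42 × 72.23 = 213.8 kg O₂/d.

R_O ≈ 214 kg O₂/d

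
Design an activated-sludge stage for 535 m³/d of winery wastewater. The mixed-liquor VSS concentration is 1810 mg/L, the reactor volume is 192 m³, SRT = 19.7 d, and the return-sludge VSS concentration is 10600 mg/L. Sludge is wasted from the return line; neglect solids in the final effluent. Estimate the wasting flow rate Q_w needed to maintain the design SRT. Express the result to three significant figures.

Wasting from the return line (neglecting effluent solids): Q_w = V·X / (θ_c·X_r) = 192.0 × 1810 / (19.7 × 10600) = 1.664 m³/d.

Q_w ≈ 1.66 m³/d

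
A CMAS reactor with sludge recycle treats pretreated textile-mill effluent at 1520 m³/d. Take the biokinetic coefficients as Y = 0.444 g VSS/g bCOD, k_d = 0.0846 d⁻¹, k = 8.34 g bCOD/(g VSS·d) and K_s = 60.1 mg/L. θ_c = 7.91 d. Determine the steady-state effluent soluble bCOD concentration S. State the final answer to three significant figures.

S ≈ 3.63 mg/L

For a completely mixed reactor with recycle the Lawrence–McCarty relation gives S = K_s·(1 + k_d·θ_c) / [θ_c·(Y·k − k_d) − 1] = 60.1 × (1 + 0.0846 × 7.91) / [7.91 × (0.444 × 8.34 − 0.0846) − 1] = 100.3 / 27.62 = 3.632 mg/L.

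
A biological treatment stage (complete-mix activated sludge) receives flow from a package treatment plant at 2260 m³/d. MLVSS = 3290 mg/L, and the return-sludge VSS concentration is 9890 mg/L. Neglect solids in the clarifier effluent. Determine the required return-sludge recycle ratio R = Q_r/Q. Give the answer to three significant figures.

R ≈ 0.498

Mass balance around the secondary clarifier (neglecting effluent solids): R = X / (X_r − X) = 3290 / (9890 − 3290) = 0.4985.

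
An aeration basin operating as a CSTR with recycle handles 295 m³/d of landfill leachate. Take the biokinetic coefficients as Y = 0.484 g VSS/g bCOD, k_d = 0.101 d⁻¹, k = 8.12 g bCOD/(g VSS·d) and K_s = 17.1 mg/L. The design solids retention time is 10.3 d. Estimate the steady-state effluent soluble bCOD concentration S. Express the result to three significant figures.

S ≈ 0.908 mg/L

From the Monod/SRT balance for a CMAS, S = K_s·(1+k_d θ_c)/[θ_c·(Y k − k_d) − 1] = 17.1 × (1 + 0.101 × 10.3) / [10.3 × (0.484 × 8.12 − 0.101) − 1] = 34.89 / 38.44 = 0.9076 mg/L.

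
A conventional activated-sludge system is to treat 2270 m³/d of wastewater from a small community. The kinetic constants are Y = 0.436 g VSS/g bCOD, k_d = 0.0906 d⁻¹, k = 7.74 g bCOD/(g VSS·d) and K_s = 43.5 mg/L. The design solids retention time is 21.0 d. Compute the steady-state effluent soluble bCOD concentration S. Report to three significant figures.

From the Monod/SRT balance for a CMAS, S = K_s·(1+k_d θ_c)/[θ_c·(Y k − k_d) − 1] = 43.5 × (1 + 0.0906 × 21.0) / [21.0 × (0.436 × 7.74 − 0.0906) − 1] = 126.3 / 67.96 = 1.858 mg/L.

S ≈ 1.86 mg/L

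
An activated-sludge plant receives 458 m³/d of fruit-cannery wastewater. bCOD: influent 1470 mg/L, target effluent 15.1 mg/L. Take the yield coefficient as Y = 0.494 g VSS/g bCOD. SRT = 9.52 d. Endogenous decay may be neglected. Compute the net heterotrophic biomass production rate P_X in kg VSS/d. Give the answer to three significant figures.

No decay correction is needed, so Y_obs = Y = 0.494.
Substrate removed = Q·(S₀ − S) = 458 m³/d × (1470 − 15.1) g/m³ = 6.66×10^5 g/d = 666.3 kg/d.
P_X = Y_obs · Q(S₀ − S) = 0.4940 × 666.3 = 329.2 kg VSS/d.

P_X ≈ 329 kg VSS/d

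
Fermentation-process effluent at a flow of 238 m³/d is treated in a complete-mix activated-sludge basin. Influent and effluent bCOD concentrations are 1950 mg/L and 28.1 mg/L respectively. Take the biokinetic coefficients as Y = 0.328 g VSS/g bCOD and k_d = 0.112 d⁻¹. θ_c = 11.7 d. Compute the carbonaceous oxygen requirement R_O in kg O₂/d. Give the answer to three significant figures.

Y_obs = Y / (1 + k_d θ_c) = 0.328 / (1 + 0.112 × 11.7) = 0.328 / 2.310 = 0.1420.
Q·(S₀ − S) = 238 × (1950 − 28.1) × 10⁻³ = 457.4 kg/d removed.
P_X = Y_obs·Q·(S₀ − S) = 0.1420 × 457.4 = 64.94 kg VSS/d.
Carbonaceous O₂ demand = substrate oxidised − cell-mass equivalent = 457.4 − 1.42 × 64.94 = 365.2 kg O₂/d.

R_O ≈ 365 kg O₂/d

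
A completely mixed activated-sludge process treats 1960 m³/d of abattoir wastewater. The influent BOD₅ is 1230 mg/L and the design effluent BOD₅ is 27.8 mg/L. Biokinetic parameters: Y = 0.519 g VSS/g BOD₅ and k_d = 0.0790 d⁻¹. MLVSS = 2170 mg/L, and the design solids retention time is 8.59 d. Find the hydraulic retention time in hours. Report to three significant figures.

τ ≈ 35.3 h

From the SRT design equation V = Y Q (S₀−S) θ_c / [X (1 + k_d θ_c)] = 0.519 × 1960 × (1230 − 27.8) × 8.59 / [2170 × (1 + 0.0790 × 8.59)] = 1.05×10^7 / 3643 = 2884 m³.
τ = V/Q = 2884/1960 = 1.471 d, or 35.31 h.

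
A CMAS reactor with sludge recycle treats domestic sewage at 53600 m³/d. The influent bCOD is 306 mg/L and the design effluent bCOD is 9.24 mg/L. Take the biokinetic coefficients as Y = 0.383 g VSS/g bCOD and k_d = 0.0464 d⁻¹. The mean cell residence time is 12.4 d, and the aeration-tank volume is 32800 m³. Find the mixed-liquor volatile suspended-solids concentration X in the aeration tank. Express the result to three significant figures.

X ≈ 1460 mg/L

Solving the biomass balance for X: X = Y Q (S₀−S) θ_c / [V (1+k_d θ_c)] = 0.383 × 53600 × (306 − 9.24) × 12.4 / [32800 × (1 + 0.0464 × 12.4)] = 1462 mg/L.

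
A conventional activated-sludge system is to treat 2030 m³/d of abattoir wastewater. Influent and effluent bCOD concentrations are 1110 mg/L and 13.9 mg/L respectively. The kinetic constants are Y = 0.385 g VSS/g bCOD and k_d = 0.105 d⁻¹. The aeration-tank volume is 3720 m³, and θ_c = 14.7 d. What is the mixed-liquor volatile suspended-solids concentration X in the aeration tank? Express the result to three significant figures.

X = Y·Q·ΔS·θ_c / [V·(1 + k_d θ_c)] = 0.385 × 2030 × (1110 − 13.9) × 14.7 / [3720 × (1 + 0.105 × 14.7)] = 1331 mg/L.

X ≈ 1330 mg/L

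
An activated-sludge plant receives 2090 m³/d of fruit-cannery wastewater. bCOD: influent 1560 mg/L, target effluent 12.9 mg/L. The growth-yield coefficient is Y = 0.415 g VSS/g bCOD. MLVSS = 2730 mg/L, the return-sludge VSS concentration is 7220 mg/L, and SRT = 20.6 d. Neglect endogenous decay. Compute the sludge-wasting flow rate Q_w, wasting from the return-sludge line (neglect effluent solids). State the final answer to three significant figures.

With k_d = 0 the design equation reduces to V = Y Q (S₀−S) θ_c / X = 0.415 × 2090 × (1560 − 12.9) × 20.6 / 2730 = 10126 m³.
Q_w = (V·X)/(θ_c X_r) = 10126 × 2730 / (20.6 × 7220) = 185.9 m³/d.

Q_w ≈ 186 m³/d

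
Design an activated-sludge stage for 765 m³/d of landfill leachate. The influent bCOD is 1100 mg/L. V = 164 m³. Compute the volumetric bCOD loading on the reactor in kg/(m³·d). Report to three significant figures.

L_v = Q S₀ / V = 765 × 1100 × 10⁻³ / 164.0 = 5.131 kg/(m³·d).

L_v ≈ 5.13 kg bCOD/(m³·d)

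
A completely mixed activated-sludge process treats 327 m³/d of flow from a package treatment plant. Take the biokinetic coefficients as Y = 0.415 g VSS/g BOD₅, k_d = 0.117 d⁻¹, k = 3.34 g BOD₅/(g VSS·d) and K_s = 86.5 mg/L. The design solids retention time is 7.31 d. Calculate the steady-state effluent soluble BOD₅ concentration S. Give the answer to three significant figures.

Effluent substrate depends only on kinetics and SRT: S = K_s(1 + k_d θ_c) / [θ_c(Yk − k_d) − 1] = 86.5 × (1 + 0.117 × 7.31) / [7.31 × (0.415 × 3.34 − 0.117) − 1] = 160.5 / 8.277 = 19.39 mg/L.

S ≈ 19.4 mg/L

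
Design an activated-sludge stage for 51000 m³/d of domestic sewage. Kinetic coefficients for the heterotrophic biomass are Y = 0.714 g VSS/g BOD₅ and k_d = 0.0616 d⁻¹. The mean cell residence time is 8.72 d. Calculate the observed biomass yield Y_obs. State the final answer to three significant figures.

Correct the yield for decay: Y_obs = Y/(1 + k_d θ_c) = 0.714 / (1 + 0.0616 × 8.72) = 0.714 / 1.537 = 0.4645.

Y_obs ≈ 0.464 g VSS/g BOD₅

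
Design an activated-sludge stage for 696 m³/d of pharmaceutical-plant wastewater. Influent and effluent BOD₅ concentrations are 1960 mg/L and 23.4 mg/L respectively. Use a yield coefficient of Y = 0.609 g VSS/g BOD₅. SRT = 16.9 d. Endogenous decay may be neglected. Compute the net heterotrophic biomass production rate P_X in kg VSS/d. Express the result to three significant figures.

No decay correction is needed, so Y_obs = Y = 0.609.
Q·(S₀ − S) = 696 × (1960 − 23.4) × 10⁻³ = 1348 kg/d removed.
Biomass produced: P_X = Y_obs·Q·ΔS = 0.6090 × 1348 ≈ 820.9 kg VSS/d.

P_X ≈ 821 kg VSS/d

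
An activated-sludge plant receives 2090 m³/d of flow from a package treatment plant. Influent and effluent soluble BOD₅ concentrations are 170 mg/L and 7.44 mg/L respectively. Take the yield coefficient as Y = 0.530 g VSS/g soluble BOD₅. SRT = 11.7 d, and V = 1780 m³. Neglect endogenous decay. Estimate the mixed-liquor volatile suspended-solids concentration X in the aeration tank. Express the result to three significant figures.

X = Y·Q·ΔS·θ_c / V = 0.530 × 2090 × (170 − 7.44) × 11.7 / 1780 = 1184 mg/L.

X ≈ 1180 mg/L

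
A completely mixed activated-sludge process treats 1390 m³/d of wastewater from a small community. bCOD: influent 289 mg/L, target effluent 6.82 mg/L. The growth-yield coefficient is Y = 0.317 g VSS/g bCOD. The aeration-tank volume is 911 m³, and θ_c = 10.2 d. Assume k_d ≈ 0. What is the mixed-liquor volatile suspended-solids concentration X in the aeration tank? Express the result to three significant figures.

X = Y·Q·ΔS·θ_c / V = 0.317 × 1390 × (289 − 6.82) × 10.2 / 911 = 1392 mg/L.

X ≈ 1390 mg/L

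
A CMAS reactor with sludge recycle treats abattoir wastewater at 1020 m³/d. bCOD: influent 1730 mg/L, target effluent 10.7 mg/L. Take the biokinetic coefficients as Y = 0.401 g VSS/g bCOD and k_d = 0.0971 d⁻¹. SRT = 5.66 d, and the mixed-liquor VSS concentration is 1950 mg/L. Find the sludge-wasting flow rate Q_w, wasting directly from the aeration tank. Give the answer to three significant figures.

Q_w ≈ 233 m³/d

Rearranging the biomass balance for a CMAS with decay, V = Y·Q·ΔS·θ_c / [X·(1+k_d θ_c)] = 0.401 × 1020 × (1730 − 10.7) × 5.66 / [1950 × (1 + 0.0971 × 5.66)] = 3.98×10^6 / 3022 = 1317 m³.
For wasting at MLVSS concentration, Q_w = V/θ_c = 1317/5.66 = 232.7 m³/d.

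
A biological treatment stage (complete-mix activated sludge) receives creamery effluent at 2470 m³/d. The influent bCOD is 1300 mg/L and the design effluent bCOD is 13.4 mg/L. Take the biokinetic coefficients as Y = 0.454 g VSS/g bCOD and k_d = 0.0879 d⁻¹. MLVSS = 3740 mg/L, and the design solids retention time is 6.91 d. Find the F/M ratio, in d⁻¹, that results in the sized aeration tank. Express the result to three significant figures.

Steady-state biomass mass balance: V·X·(1 + k_d·θ_c) = Y·Q·(S₀ − S)·θ_c, so V = 0.454 × 2470 × (1300 − 13.4) × 6.91 / [3740 × (1 + 0.0879 × 6.91)] = 9.97×10^6 / 6012 = 1658 m³.
Food-to-microorganism ratio F/M = Q S₀ / (V X) = 2470 × 1300 / (1658 × 3740) = 0.5177 d⁻¹.

F/M ≈ 0.518 d⁻¹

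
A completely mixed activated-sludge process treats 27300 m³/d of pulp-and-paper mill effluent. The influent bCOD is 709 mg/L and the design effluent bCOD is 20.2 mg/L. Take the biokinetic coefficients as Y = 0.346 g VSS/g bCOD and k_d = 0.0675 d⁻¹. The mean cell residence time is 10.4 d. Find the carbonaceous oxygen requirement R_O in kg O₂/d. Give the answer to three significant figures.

Correct the yield for decay: Y_obs = Y/(1 + k_d θ_c) = 0.346 / (1 + 0.0675 × 10.4) = 0.346 / 1.702 = 0.2033.
Mass of bCOD removed per day: Q(S₀ − S) = 27300 × 688.8 g/m³ = 18804 kg/d.
Net sludge production P_X = 0.2033 × 18804 = 3823 kg VSS/d.
Carbonaceous O₂ demand = substrate oxidised − cell-mass equivalent = 18804 − 1.42 × 3823 = 13376 kg O₂/d.

R_O ≈ 13400 kg O₂/d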